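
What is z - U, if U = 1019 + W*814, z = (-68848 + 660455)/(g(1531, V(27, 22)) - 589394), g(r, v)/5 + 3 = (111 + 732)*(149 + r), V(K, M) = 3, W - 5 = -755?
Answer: 3956623862078/6491791 ≈ 6.0948e+5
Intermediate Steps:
W = -750 (W = 5 - 755 = -750)
g(r, v) = 628020 + 4215*r (g(r, v) = -15 + 5*((111 + 732)*(149 + r)) = -15 + 5*(843*(149 + r)) = -15 + 5*(125607 + 843*r) = -15 + (628035 + 4215*r) = 628020 + 4215*r)
z = 591607/6491791 (z = (-68848 + 660455)/((628020 + 4215*1531) - 589394) = 591607/((628020 + 6453165) - 589394) = 591607/(7081185 - 589394) = 591607/6491791 ≈ 0.091132)
U = -609481 (U = 1019 - 750*814 = 1019 - 610500 = -609481)
z - U = 591607/6491791 - 1*(-609481) = 591607/6491791 + 609481 = 3956623862078/6491791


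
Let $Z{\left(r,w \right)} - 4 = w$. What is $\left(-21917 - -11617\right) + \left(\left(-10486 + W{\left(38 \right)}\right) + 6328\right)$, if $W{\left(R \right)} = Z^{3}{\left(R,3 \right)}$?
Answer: $-14115$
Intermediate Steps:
$Z{\left(r,w \right)} = 4 + w$
$W{\left(R \right)} = 343$ ($W{\left(R \right)} = \left(4 + 3\right)^{3} = 7^{3} = 343$)
$\left(-21917 - -11617\right) + \left(\left(-10486 + W{\left(38 \right)}\right) + 6328\right) = \left(-21917 - -11617\right) + \left(\left(-10486 + 343\right) + 6328\right) = \left(-21917 + 11617\right) + \left(-10143 + 6328\right) = -10300 - 3815 = -14115$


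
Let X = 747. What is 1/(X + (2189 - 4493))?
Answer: -1/1557 ≈ -0.00064226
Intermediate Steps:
1/(X + (2189 - 4493)) = 1/(747 + (2189 - 4493)) = 1/(747 - 2304) = 1/(-1557) = -1/1557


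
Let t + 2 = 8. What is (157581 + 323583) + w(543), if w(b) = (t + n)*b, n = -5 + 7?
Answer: 485508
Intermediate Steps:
t = 6 (t = -2 + 8 = 6)
n = 2
w(b) = 8*b (w(b) = (6 + 2)*b = 8*b)
(157581 + 323583) + w(543) = (157581 + 323583) + 8*543 = 481164 + 4344 = 485508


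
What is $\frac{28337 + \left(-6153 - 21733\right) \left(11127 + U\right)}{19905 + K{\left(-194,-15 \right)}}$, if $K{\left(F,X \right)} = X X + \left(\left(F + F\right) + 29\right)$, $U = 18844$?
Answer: $- \frac{835742969}{19771} \approx -42271.0$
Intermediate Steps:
$K{\left(F,X \right)} = 29 + X^{2} + 2 F$ ($K{\left(F,X \right)} = X^{2} + \left(2 F + 29\right) = X^{2} + \left(29 + 2 F\right) = 29 + X^{2} + 2 F$)
$\frac{28337 + \left(-6153 - 21733\right) \left(11127 + U\right)}{19905 + K{\left(-194,-15 \right)}} = \frac{28337 + \left(-6153 - 21733\right) \left(11127 + 18844\right)}{19905 + \left(29 + \left(-15\right)^{2} + 2 \left(-194\right)\right)} = \frac{28337 - 835771306}{19905 + \left(29 + 225 - 388\right)} = \frac{28337 - 835771306}{19905 - 134} = - \frac{835742969}{19771}$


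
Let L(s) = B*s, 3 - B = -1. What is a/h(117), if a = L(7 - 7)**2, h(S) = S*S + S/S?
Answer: 0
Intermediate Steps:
B = 4 (B = 3 - 1*(-1) = 3 + 1 = 4)
h(S) = 1 + S**2 (h(S) = S**2 + 1 = 1 + S**2)
L(s) = 4*s
a = 0 (a = (4*(7 - 7))**2 = (4*0)**2 = 0**2 = 0)
a/h(117) = 0/(1 + 117**2) = 0/(1 + 13689) = 0/13690 = 0*(1/13690) = 0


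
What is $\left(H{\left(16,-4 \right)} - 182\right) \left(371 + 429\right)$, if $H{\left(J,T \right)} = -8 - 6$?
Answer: $-156800$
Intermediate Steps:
$H{\left(J,T \right)} = -14$ ($H{\left(J,T \right)} = -8 - 6 = -14$)
$\left(H{\left(16,-4 \right)} - 182\right) \left(371 + 429\right) = \left(-14 - 182\right) \left(371 + 429\right) = \left(-196\right) 800 = -156800$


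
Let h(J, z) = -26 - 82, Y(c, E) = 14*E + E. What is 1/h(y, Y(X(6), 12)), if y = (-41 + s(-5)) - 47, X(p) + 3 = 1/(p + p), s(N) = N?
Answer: -1/108 ≈ -0.0092593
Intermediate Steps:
X(p) = -3 + 1/(2*p) (X(p) = -3 + 1/(p + p) = -3 + 1/(2*p))
Y(c, E) = 15*E
y = -93 (y = (-41 - 5) - 47 = -46 - 47 = -93)
h(J, z) = -108
1/h(y, Y(X(6), 12)) = 1/(-108) = -1/108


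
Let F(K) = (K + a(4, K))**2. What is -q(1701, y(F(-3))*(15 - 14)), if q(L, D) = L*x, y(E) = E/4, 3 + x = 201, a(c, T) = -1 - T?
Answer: -336798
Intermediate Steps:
x = 198 (x = -3 + 201 = 198)
F(K) = 1 (F(K) = (K + (-1 - K))**2 = (-1)**2 = 1)
y(E) = E/4 (y(E) = E*(1/4) = E/4)
q(L, D) = 198*L (q(L, D) = L*198 = 198*L)
-q(1701, y(F(-3))*(15 - 14)) = -198*1701 = -1*336798 = -336798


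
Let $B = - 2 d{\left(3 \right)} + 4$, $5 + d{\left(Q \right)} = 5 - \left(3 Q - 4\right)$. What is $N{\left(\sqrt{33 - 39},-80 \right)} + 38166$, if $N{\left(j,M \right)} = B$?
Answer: $38180$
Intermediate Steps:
$d{\left(Q \right)} = 4 - 3 Q$ ($d{\left(Q \right)} = -5 - \left(-9 + 3 Q\right) = 4 - 3 Q$)
$B = 14$ ($B = - 2 \left(4 - 9\right) + 4 = \left(-2\right) \left(-5\right) + 4 = 10 + 4 = 14$)
$N{\left(j,M \right)} = 14$
$N{\left(\sqrt{33 - 39},-80 \right)} + 38166 = 14 + 38166 = 38180$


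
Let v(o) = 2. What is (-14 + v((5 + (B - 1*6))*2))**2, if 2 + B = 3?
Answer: 144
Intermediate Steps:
B = 1 (B = -2 + 3 = 1)
(-14 + v((5 + (B - 1*6))*2))**2 = (-14 + 2)**2 = (-12)**2 = 144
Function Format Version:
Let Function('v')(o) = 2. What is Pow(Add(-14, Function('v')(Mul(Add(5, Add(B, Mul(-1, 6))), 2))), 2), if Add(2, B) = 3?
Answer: 144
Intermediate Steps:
B = 1 (B = Add(-2, 3) = 1)
Pow(Add(-14, Function('v')(Mul(Add(5, Add(B, Mul(-1, 6))), 2))), 2) = Pow(Add(-14, 2), 2) = Pow(-12, 2) = 144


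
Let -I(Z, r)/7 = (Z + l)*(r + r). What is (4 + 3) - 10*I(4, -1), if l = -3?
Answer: -133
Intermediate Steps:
I(Z, r) = -14*r*(-3 + Z) (I(Z, r) = -7*(Z - 3)*(r + r) = -7*(-3 + Z)*2*r = -14*r*(-3 + Z))
(4 + 3) - 10*I(4, -1) = (4 + 3) - 140*(-1)*(3 - 1*4) = 7 - 140*(-1)*(3 - 4) = 7 - 140*(-1)*(-1) = 7 - 10*14 = 7 - 140 = -133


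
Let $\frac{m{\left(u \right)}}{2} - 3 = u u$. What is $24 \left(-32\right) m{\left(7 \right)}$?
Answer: $-79872$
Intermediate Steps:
$m{\left(u \right)} = 6 + 2 u^{2}$ ($m{\left(u \right)} = 6 + 2 u u = 6 + 2 u^{2}$)
$24 \left(-32\right) m{\left(7 \right)} = 24 \left(-32\right) \left(6 + 2 \cdot 7^{2}\right) = - 768 \left(6 + 2 \cdot 49\right) = - 768 \left(6 + 98\right) = \left(-768\right) 104 = -79872$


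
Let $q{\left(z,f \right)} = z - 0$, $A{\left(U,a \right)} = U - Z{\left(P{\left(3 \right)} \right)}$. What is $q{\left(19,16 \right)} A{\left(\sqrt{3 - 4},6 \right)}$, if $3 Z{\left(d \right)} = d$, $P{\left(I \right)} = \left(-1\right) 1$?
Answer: $\frac{19}{3} + 19 i \approx 6.3333 + 19.0 i$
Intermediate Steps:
$P{\left(I \right)} = -1$
$Z{\left(d \right)} = \frac{d}{3}$
$A{\left(U,a \right)} = \frac{1}{3} + U$ ($A{\left(U,a \right)} = U - \frac{1}{3} \left(-1\right) = U - - \frac{1}{3} = U + \frac{1}{3} = \frac{1}{3} + U$)
$q{\left(z,f \right)} = z$ ($q{\left(z,f \right)} = z + 0 = z$)
$q{\left(19,16 \right)} A{\left(\sqrt{3 - 4},6 \right)} = 19 \left(\frac{1}{3} + \sqrt{3 - 4}\right) = 19 \left(\frac{1}{3} + \sqrt{-1}\right) = 19 \left(\frac{1}{3} + i\right) = \frac{19}{3} + 19 i$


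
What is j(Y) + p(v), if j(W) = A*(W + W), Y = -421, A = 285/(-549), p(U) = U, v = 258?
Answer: 127204/183 ≈ 695.10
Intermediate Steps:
A = -95/183 (A = 285*(-1/549) = -95/183 ≈ -0.51913)
j(W) = -190*W/183 (j(W) = -95*(W + W)/183 = -190*W/183)
j(Y) + p(v) = -190/183*(-421) + 258 = 79990/183 + 258 = 127204/183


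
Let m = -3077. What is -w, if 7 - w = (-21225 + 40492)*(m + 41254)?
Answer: 735556252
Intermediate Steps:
w = -735556252 (w = 7 - (-21225 + 40492)*(-3077 + 41254) = 7 - 19267*38177 = 7 - 1*735556259 = 7 - 735556259 = -735556252)
-w = -1*(-735556252) = 735556252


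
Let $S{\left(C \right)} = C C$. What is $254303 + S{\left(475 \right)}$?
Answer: $479928$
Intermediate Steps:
$S{\left(C \right)} = C^{2}$
$254303 + S{\left(475 \right)} = 254303 + 475^{2} = 254303 + 225625 = 479928$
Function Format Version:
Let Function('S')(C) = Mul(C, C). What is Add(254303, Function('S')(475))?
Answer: 479928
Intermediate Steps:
Function('S')(C) = Pow(C, 2)
Add(254303, Function('S')(475)) = Add(254303, Pow(475, 2)) = Add(254303, 225625) = 479928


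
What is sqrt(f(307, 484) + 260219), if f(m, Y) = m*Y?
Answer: 63*sqrt(103) ≈ 639.38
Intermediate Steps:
f(m, Y) = Y*m
sqrt(f(307, 484) + 260219) = sqrt(484*307 + 260219) = sqrt(148588 + 260219) = sqrt(408807) = 63*sqrt(103)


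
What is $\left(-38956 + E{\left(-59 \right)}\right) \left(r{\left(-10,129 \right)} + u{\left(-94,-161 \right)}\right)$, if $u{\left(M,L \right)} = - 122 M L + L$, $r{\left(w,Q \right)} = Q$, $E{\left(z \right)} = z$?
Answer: $72036515700$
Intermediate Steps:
$u{\left(M,L \right)} = L - 122 L M$ ($u{\left(M,L \right)} = - 122 L M + L = L - 122 L M$)
$\left(-38956 + E{\left(-59 \right)}\right) \left(r{\left(-10,129 \right)} + u{\left(-94,-161 \right)}\right) = \left(-38956 - 59\right) \left(129 - 161 \left(1 - -11468\right)\right) = - 39015 \left(129 - 161 \left(1 + 11468\right)\right) = - 39015 \left(129 - 1846509\right) = \left(-39015\right) \left(-1846380\right) = 72036515700$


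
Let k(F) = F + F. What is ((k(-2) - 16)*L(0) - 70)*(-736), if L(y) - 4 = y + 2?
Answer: 139840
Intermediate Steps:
L(y) = 6 + y (L(y) = 4 + (y + 2) = 4 + (2 + y) = 6 + y)
k(F) = 2*F
((k(-2) - 16)*L(0) - 70)*(-736) = ((2*(-2) - 16)*(6 + 0) - 70)*(-736) = ((-4 - 16)*6 - 70)*(-736) = (-20*6 - 70)*(-736) = (-120 - 70)*(-736) = -190*(-736) = 139840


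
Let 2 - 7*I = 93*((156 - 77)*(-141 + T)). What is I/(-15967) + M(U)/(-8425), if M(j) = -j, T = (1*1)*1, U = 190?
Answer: -1728913448/188330765 ≈ -9.1802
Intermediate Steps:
T = 1 (T = 1*1 = 1)
I = 1028582/7 (I = 2/7 - 93*(156 - 77)*(-141 + 1)/7 = 2/7 - 93*79*(-140)/7 = 2/7 - 93*(-11060)/7 = 2/7 - 1/7*(-1028580) = 2/7 + 146940 = 1028582/7 ≈ 1.4694e+5)
I/(-15967) + M(U)/(-8425) = (1028582/7)/(-15967) - 1*190/(-8425) = (1028582/7)*(-1/15967) - 190*(-1/8425) = -1028582/111769 + 38/1685 = -1728913448/188330765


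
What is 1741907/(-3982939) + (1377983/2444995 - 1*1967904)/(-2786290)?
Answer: 7297286331309663833/27133633006812418450 ≈ 0.26894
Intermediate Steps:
1741907/(-3982939) + (1377983/2444995 - 1*1967904)/(-2786290) = 1741907*(-1/3982939) + (1377983*(1/2444995) - 1967904)*(-1/2786290) = -1741907/3982939 + (1377983/2444995 - 1967904)*(-1/2786290) = -1741907/3982939 - 4811514062497/2444995*(-1/2786290) = -1741907/3982939 + 4811514062497/6812465118550 = 7297286331309663833/27133633006812418450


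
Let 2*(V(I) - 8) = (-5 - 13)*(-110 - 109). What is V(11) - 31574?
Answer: -29595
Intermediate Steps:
V(I) = 1979 (V(I) = 8 + ((-5 - 13)*(-110 - 109))/2 = 8 + (-18*(-219))/2 = 8 + (½)*3942 = 8 + 1971 = 1979)
V(11) - 31574 = 1979 - 31574 = -29595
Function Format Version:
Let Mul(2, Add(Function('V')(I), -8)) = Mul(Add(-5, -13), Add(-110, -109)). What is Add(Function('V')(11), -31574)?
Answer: -29595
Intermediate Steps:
Function('V')(I) = 1979 (Function('V')(I) = Add(8, Mul(Rational(1, 2), Mul(Add(-5, -13), Add(-110, -109)))) = Add(8, Mul(Rational(1, 2), Mul(-18, -219))) = Add(8, Mul(Rational(1, 2), 3942)) = Add(8, 1971) = 1979)
Add(Function('V')(11), -31574) = Add(1979, -31574) = -29595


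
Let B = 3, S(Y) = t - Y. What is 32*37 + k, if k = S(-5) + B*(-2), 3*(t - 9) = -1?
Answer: 3575/3 ≈ 1191.7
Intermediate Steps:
t = 26/3 (t = 9 + (⅓)*(-1) = 9 - ⅓ = 26/3 ≈ 8.6667)
S(Y) = 26/3 - Y
k = 23/3 (k = (26/3 - 1*(-5)) + 3*(-2) = (26/3 + 5) - 6 = 41/3 - 6 = 23/3 ≈ 7.6667)
32*37 + k = 32*37 + 23/3 = 1184 + 23/3 = 3575/3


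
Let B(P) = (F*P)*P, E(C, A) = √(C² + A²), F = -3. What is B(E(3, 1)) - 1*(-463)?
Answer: 433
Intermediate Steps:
E(C, A) = √(A² + C²)
B(P) = -3*P² (B(P) = (-3*P)*P = -3*P²)
B(E(3, 1)) - 1*(-463) = -3*(√(1² + 3²))² - 1*(-463) = -3*(√(1 + 9))² + 463 = -3*(√10)² + 463 = -3*10 + 463 = -30 + 463 = 433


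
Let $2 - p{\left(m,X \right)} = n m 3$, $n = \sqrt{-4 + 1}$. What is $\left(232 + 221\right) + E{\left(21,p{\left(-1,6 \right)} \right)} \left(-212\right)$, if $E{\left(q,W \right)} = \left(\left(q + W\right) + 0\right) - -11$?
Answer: $-6755 - 636 i \sqrt{3} \approx -6755.0 - 1101.6 i$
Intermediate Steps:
$n = i \sqrt{3}$ ($n = \sqrt{-3} = i \sqrt{3} \approx 1.732 i$)
$p{\left(m,X \right)} = 2 - 3 i m \sqrt{3}$ ($p{\left(m,X \right)} = 2 - i \sqrt{3} m 3 = 2 - i m \sqrt{3} \cdot 3 = 2 - 3 i m \sqrt{3}$)
$E{\left(q,W \right)} = 11 + W + q$ ($E{\left(q,W \right)} = \left(\left(W + q\right) + 0\right) + 11 = \left(W + q\right) + 11 = 11 + W + q$)
$\left(232 + 221\right) + E{\left(21,p{\left(-1,6 \right)} \right)} \left(-212\right) = \left(232 + 221\right) + \left(11 + \left(2 - 3 i \left(-1\right) \sqrt{3}\right) + 21\right) \left(-212\right) = 453 + \left(11 + \left(2 + 3 i \sqrt{3}\right) + 21\right) \left(-212\right) = 453 + \left(34 + 3 i \sqrt{3}\right) \left(-212\right) = 453 - \left(7208 + 636 i \sqrt{3}\right) = -6755 - 636 i \sqrt{3}$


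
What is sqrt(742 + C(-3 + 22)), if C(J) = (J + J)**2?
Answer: sqrt(2186) ≈ 46.755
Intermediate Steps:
C(J) = 4*J**2 (C(J) = (2*J)**2 = 4*J**2)
sqrt(742 + C(-3 + 22)) = sqrt(742 + 4*(-3 + 22)**2) = sqrt(742 + 4*19**2) = sqrt(742 + 4*361) = sqrt(742 + 1444) = sqrt(2186)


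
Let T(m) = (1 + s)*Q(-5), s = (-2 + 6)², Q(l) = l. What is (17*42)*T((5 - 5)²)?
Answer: -60690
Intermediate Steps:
s = 16 (s = 4² = 16)
T(m) = -85 (T(m) = (1 + 16)*(-5) = 17*(-5) = -85)
(17*42)*T((5 - 5)²) = (17*42)*(-85) = 714*(-85) = -60690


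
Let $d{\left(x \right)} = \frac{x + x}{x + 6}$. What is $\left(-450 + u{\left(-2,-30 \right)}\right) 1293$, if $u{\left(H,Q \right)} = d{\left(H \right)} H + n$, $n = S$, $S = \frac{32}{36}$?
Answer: $- \frac{1734344}{3} \approx -5.7812 \cdot 10^{5}$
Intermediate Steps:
$S = \frac{8}{9}$ ($S = 32 \cdot \frac{1}{36} = \frac{8}{9} \approx 0.88889$)
$n = \frac{8}{9} \approx 0.88889$
$d{\left(x \right)} = \frac{2 x}{6 + x}$
$u{\left(H,Q \right)} = \frac{8}{9} + \frac{2 H^{2}}{6 + H}$ ($u{\left(H,Q \right)} = \frac{2 H}{6 + H} H + \frac{8}{9} = \frac{2 H^{2}}{6 + H} + \frac{8}{9} = \frac{8}{9} + \frac{2 H^{2}}{6 + H}$)
$\left(-450 + u{\left(-2,-30 \right)}\right) 1293 = \left(-450 + \frac{2 \left(24 + 4 \left(-2\right) + 9 \left(-2\right)^{2}\right)}{9 \left(6 - 2\right)}\right) 1293 = \left(-450 + \frac{2 \left(24 - 8 + 9 \cdot 4\right)}{9 \cdot 4}\right) 1293 = \left(-450 + \frac{2}{9} \cdot \frac{1}{4} \left(24 - 8 + 36\right)\right) 1293 = \left(-450 + \frac{2}{9} \cdot \frac{1}{4} \cdot 52\right) 1293 = \left(-450 + \frac{26}{9}\right) 1293 = \left(- \frac{4024}{9}\right) 1293 = - \frac{1734344}{3}$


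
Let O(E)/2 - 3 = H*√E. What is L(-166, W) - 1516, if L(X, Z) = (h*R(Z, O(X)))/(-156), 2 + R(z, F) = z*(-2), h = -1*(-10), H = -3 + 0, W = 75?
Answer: -58744/39 ≈ -1506.3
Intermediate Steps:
H = -3
O(E) = 6 - 6*√E (O(E) = 6 + 2*(-3*√E) = 6 - 6*√E)
h = 10
R(z, F) = -2 - 2*z (R(z, F) = -2 + z*(-2) = -2 - 2*z)
L(X, Z) = 5/39 + 5*Z/39 (L(X, Z) = (10*(-2 - 2*Z))/(-156) = (-20 - 20*Z)*(-1/156) = 5/39 + 5*Z/39)
L(-166, W) - 1516 = (5/39 + (5/39)*75) - 1516 = (5/39 + 125/13) - 1516 = 380/39 - 1516 = -58744/39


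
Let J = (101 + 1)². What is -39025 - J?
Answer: -49429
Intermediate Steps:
J = 10404 (J = 102² = 10404)
-39025 - J = -39025 - 1*10404 = -39025 - 10404 = -49429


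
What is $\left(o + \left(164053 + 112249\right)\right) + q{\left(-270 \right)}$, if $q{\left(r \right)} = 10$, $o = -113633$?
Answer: $162679$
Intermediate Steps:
$\left(o + \left(164053 + 112249\right)\right) + q{\left(-270 \right)} = \left(-113633 + \left(164053 + 112249\right)\right) + 10 = \left(-113633 + 276302\right) + 10 = 162669 + 10 = 162679$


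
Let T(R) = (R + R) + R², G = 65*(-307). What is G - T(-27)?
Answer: -20630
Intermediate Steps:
G = -19955
T(R) = R² + 2*R (T(R) = 2*R + R² = R² + 2*R)
G - T(-27) = -19955 - (-27)*(2 - 27) = -19955 - (-27)*(-25) = -19955 - 1*675 = -19955 - 675 = -20630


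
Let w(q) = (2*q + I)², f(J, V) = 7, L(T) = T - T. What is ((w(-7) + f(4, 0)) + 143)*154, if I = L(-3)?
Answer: 53284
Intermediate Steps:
L(T) = 0
I = 0
w(q) = 4*q² (w(q) = (2*q + 0)² = (2*q)² = 4*q²)
((w(-7) + f(4, 0)) + 143)*154 = ((4*(-7)² + 7) + 143)*154 = ((4*49 + 7) + 143)*154 = ((196 + 7) + 143)*154 = (203 + 143)*154 = 346*154 = 53284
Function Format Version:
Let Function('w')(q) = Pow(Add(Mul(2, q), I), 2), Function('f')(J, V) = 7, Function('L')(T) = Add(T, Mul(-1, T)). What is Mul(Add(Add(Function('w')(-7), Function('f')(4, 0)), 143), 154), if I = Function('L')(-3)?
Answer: 53284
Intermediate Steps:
Function('L')(T) = 0
I = 0
Function('w')(q) = Mul(4, Pow(q, 2)) (Function('w')(q) = Pow(Add(Mul(2, q), 0), 2) = Pow(Mul(2, q), 2) = Mul(4, Pow(q, 2)))
Mul(Add(Add(Function('w')(-7), Function('f')(4, 0)), 143), 154) = Mul(Add(Add(Mul(4, Pow(-7, 2)), 7), 143), 154) = Mul(Add(Add(Mul(4, 49), 7), 143), 154) = Mul(Add(Add(196, 7), 143), 154) = Mul(Add(203, 143), 154) = Mul(346, 154) = 53284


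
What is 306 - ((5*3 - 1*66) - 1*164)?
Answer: 521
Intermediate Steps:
306 - ((5*3 - 1*66) - 1*164) = 306 - ((15 - 66) - 164) = 306 - (-51 - 164) = 306 - 1*(-215) = 306 + 215 = 521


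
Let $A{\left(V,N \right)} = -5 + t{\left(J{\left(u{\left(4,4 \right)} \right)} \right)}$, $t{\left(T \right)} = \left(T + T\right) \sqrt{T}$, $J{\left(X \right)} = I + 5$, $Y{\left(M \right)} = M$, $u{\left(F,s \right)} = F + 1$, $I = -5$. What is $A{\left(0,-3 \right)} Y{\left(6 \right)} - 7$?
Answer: $-37$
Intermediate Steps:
$u{\left(F,s \right)} = 1 + F$
$J{\left(X \right)} = 0$ ($J{\left(X \right)} = -5 + 5 = 0$)
$t{\left(T \right)} = 2 T^{\frac{3}{2}}$ ($t{\left(T \right)} = 2 T \sqrt{T} = 2 T^{\frac{3}{2}}$)
$A{\left(V,N \right)} = -5$ ($A{\left(V,N \right)} = -5 + 2 \cdot 0^{\frac{3}{2}} = -5 + 2 \cdot 0 = -5 + 0 = -5$)
$A{\left(0,-3 \right)} Y{\left(6 \right)} - 7 = \left(-5\right) 6 - 7 = -30 - 7 = -37$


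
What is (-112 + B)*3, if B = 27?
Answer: -255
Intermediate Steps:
(-112 + B)*3 = (-112 + 27)*3 = -85*3 = -255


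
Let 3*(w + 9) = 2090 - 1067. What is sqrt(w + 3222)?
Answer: sqrt(3554) ≈ 59.615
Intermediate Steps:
w = 332 (w = -9 + (2090 - 1067)/3 = -9 + (1/3)*1023 = -9 + 341 = 332)
sqrt(w + 3222) = sqrt(332 + 3222) = sqrt(3554)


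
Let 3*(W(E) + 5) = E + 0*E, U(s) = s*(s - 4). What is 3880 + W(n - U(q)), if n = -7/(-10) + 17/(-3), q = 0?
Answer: 348601/90 ≈ 3873.3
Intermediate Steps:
U(s) = s*(-4 + s)
n = -149/30 (n = -7*(-⅒) + 17*(-⅓) = 7/10 - 17/3 = -149/30 ≈ -4.9667)
W(E) = -5 + E/3 (W(E) = -5 + (E + 0*E)/3 = -5 + (E + 0)/3 = -5 + E/3)
3880 + W(n - U(q)) = 3880 + (-5 + (-149/30 - 0*(-4 + 0))/3) = 3880 + (-5 + (-149/30 - 0*(-4))/3) = 3880 + (-5 + (-149/30 - 1*0)/3) = 3880 + (-5 + (-149/30 + 0)/3) = 3880 + (-5 + (⅓)*(-149/30)) = 3880 + (-5 - 149/90) = 3880 - 599/90 = 348601/90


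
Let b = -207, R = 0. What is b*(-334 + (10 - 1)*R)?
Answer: 69138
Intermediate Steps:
b*(-334 + (10 - 1)*R) = -207*(-334 + (10 - 1)*0) = -207*(-334 + 9*0) = -207*(-334 + 0) = -207*(-334) = 69138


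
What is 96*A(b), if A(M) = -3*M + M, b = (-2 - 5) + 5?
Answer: 384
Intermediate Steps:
b = -2 (b = -7 + 5 = -2)
A(M) = -2*M
96*A(b) = 96*(-2*(-2)) = 96*4 = 384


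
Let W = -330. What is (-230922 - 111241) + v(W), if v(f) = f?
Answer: -342493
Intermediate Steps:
(-230922 - 111241) + v(W) = (-230922 - 111241) - 330 = -342163 - 330 = -342493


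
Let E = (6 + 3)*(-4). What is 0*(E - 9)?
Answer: 0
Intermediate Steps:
E = -36 (E = 9*(-4) = -36)
0*(E - 9) = 0*(-36 - 9) = 0*(-45) = 0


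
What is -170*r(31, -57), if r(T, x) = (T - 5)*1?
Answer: -4420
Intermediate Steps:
r(T, x) = -5 + T (r(T, x) = (-5 + T)*1 = -5 + T)
-170*r(31, -57) = -170*(-5 + 31) = -170*26 = -4420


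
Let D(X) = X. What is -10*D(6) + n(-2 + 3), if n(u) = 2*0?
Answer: -60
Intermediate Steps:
n(u) = 0
-10*D(6) + n(-2 + 3) = -10*6 + 0 = -60 + 0 = -60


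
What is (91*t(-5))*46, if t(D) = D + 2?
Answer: -12558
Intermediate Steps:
t(D) = 2 + D
(91*t(-5))*46 = (91*(2 - 5))*46 = (91*(-3))*46 = -273*46 = -12558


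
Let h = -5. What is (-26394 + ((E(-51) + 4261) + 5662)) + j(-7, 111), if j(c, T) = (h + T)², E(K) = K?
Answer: -5286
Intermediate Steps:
j(c, T) = (-5 + T)²
(-26394 + ((E(-51) + 4261) + 5662)) + j(-7, 111) = (-26394 + ((-51 + 4261) + 5662)) + (-5 + 111)² = (-26394 + (4210 + 5662)) + 106² = (-26394 + 9872) + 11236 = -16522 + 11236 = -5286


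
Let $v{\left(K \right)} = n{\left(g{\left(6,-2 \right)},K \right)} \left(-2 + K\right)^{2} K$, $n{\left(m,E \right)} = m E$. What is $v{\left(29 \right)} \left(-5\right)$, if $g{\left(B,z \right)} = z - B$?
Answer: $24523560$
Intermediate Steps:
$n{\left(m,E \right)} = E m$
$v{\left(K \right)} = - 8 K^{2} \left(-2 + K\right)^{2}$ ($v{\left(K \right)} = K \left(-2 - 6\right) \left(-2 + K\right)^{2} K = K \left(-8\right) \left(-2 + K\right)^{2} K = - 8 K \left(-2 + K\right)^{2} K = - 8 K^{2} \left(-2 + K\right)^{2}$)
$v{\left(29 \right)} \left(-5\right) = - 8 \cdot 29^{2} \left(-2 + 29\right)^{2} \left(-5\right) = \left(-8\right) 841 \cdot 27^{2} \left(-5\right) = \left(-8\right) 841 \cdot 729 \left(-5\right) = \left(-4904712\right) \left(-5\right) = 24523560$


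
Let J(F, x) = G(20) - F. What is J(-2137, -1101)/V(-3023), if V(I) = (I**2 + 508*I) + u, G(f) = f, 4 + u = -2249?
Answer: 2157/7600592 ≈ 0.00028379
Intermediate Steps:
u = -2253 (u = -4 - 2249 = -2253)
V(I) = -2253 + I**2 + 508*I (V(I) = (I**2 + 508*I) - 2253 = -2253 + I**2 + 508*I)
J(F, x) = 20 - F
J(-2137, -1101)/V(-3023) = (20 - 1*(-2137))/(-2253 + (-3023)**2 + 508*(-3023)) = (20 + 2137)/(-2253 + 9138529 - 1535684) = 2157/7600592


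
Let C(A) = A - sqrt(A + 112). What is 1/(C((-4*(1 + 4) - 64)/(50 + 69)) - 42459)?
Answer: -12270855/521016862061 + 34*sqrt(8041)/521016862061 ≈ -2.3546e-5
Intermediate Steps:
C(A) = A - sqrt(112 + A)
1/(C((-4*(1 + 4) - 64)/(50 + 69)) - 42459) = 1/(((-4*(1 + 4) - 64)/(50 + 69) - sqrt(112 + (-4*(1 + 4) - 64)/(50 + 69))) - 42459) = 1/(((-4*5 - 64)/119 - sqrt(112 + (-4*5 - 64)/119)) - 42459) = 1/(((-20 - 64)*(1/119) - sqrt(112 + (-20 - 64)*(1/119))) - 42459) = 1/((-84*1/119 - sqrt(112 - 84*1/119)) - 42459) = 1/((-12/17 - sqrt(112 - 12/17)) - 42459) = 1/((-12/17 - sqrt(1892/17)) - 42459) = 1/((-12/17 - 2*sqrt(8041)/17) - 42459) = 1/(-721815/17 - 2*sqrt(8041)/17)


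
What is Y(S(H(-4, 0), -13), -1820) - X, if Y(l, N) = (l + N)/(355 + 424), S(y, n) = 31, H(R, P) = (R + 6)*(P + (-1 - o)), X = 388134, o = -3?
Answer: -302358175/779 ≈ -3.8814e+5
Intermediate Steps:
H(R, P) = (2 + P)*(6 + R) (H(R, P) = (R + 6)*(P + (-1 - 1*(-3))) = (6 + R)*(P + (-1 + 3)) = (6 + R)*(P + 2) = (6 + R)*(2 + P) = (2 + P)*(6 + R))
Y(l, N) = N/779 + l/779 (Y(l, N) = (N + l)/779 = (N + l)*(1/779) = N/779 + l/779)
Y(S(H(-4, 0), -13), -1820) - X = ((1/779)*(-1820) + (1/779)*31) - 1*388134 = (-1820/779 + 31/779) - 388134 = -1789/779 - 388134 = -302358175/779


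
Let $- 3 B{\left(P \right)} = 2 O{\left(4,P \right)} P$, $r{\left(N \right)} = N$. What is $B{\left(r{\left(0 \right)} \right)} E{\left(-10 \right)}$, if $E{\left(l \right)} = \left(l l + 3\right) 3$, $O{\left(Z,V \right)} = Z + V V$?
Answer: $0$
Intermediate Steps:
$O{\left(Z,V \right)} = Z + V^{2}$
$E{\left(l \right)} = 9 + 3 l^{2}$ ($E{\left(l \right)} = \left(l^{2} + 3\right) 3 = \left(3 + l^{2}\right) 3 = 9 + 3 l^{2}$)
$B{\left(P \right)} = - \frac{P \left(8 + 2 P^{2}\right)}{3}$ ($B{\left(P \right)} = - \frac{2 \left(4 + P^{2}\right) P}{3} = - \frac{\left(8 + 2 P^{2}\right) P}{3} = - \frac{P \left(8 + 2 P^{2}\right)}{3}$)
$B{\left(r{\left(0 \right)} \right)} E{\left(-10 \right)} = \left(- \frac{2}{3}\right) 0 \left(4 + 0^{2}\right) \left(9 + 3 \left(-10\right)^{2}\right) = \left(- \frac{2}{3}\right) 0 \left(4 + 0\right) \left(9 + 3 \cdot 100\right) = \left(- \frac{2}{3}\right) 0 \cdot 4 \left(9 + 300\right) = 0 \cdot 309 = 0$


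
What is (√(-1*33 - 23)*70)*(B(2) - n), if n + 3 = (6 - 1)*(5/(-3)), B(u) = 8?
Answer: 8120*I*√14/3 ≈ 10127.0*I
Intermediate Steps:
n = -34/3 (n = -3 + (6 - 1)*(5/(-3)) = -3 + 5*(5*(-⅓)) = -3 + 5*(-5/3) = -3 - 25/3 = -34/3 ≈ -11.333)
(√(-1*33 - 23)*70)*(B(2) - n) = (√(-1*33 - 23)*70)*(8 - 1*(-34/3)) = (√(-33 - 23)*70)*(8 + 34/3) = (√(-56)*70)*(58/3) = ((2*I*√14)*70)*(58/3) = (140*I*√14)*(58/3) = 8120*I*√14/3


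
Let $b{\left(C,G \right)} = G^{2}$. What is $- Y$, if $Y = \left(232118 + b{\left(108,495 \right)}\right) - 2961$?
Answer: $-474182$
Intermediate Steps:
$Y = 474182$ ($Y = \left(232118 + 495^{2}\right) - 2961 = \left(232118 + 245025\right) - 2961 = 477143 - 2961 = 474182$)
$- Y = \left(-1\right) 474182 = -474182$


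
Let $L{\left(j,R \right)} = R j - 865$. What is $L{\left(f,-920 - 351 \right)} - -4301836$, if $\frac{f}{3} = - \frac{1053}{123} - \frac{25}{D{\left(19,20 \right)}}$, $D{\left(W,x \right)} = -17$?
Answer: $\frac{73576113}{17} \approx 4.328 \cdot 10^{6}$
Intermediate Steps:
$f = - \frac{14826}{697}$ ($f = 3 \left(- \frac{1053}{123} - \frac{25}{-17}\right) = 3 \left(\left(-1053\right) \frac{1}{123} - - \frac{25}{17}\right) = 3 \left(- \frac{351}{41} + \frac{25}{17}\right) = 3 \left(- \frac{4942}{697}\right) = - \frac{14826}{697} \approx -21.271$)
$L{\left(j,R \right)} = -865 + R j$
$L{\left(f,-920 - 351 \right)} - -4301836 = \left(-865 + \left(-920 - 351\right) \left(- \frac{14826}{697}\right)\right) - -4301836 = \left(-865 + \left(-920 - 351\right) \left(- \frac{14826}{697}\right)\right) + 4301836 = \left(-865 - - \frac{459606}{17}\right) + 4301836 = \left(-865 + \frac{459606}{17}\right) + 4301836 = \frac{444901}{17} + 4301836 = \frac{73576113}{17}$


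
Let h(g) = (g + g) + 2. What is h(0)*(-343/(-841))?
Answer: 686/841 ≈ 0.81570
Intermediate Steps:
h(g) = 2 + 2*g (h(g) = 2*g + 2 = 2 + 2*g)
h(0)*(-343/(-841)) = (2 + 2*0)*(-343/(-841)) = (2 + 0)*(-343*(-1/841)) = 2*(343/841) = 686/841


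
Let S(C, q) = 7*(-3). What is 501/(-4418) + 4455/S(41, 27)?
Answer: -6564237/30926 ≈ -212.26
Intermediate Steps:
S(C, q) = -21
501/(-4418) + 4455/S(41, 27) = 501/(-4418) + 4455/(-21) = 501*(-1/4418) + 4455*(-1/21) = -501/4418 - 1485/7 = -6564237/30926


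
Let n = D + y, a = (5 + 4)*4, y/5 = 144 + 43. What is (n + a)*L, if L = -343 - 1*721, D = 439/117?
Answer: -121344944/117 ≈ -1.0371e+6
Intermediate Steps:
D = 439/117 (D = 439*(1/117) = 439/117 ≈ 3.7521)
y = 935 (y = 5*(144 + 43) = 5*187 = 935)
a = 36 (a = 9*4 = 36)
n = 109834/117 (n = 439/117 + 935 = 109834/117 ≈ 938.75)
L = -1064 (L = -343 - 721 = -1064)
(n + a)*L = (109834/117 + 36)*(-1064) = (114046/117)*(-1064) = -121344944/117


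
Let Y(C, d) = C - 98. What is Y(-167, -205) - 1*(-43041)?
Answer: 42776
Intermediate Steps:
Y(C, d) = -98 + C
Y(-167, -205) - 1*(-43041) = (-98 - 167) - 1*(-43041) = -265 + 43041 = 42776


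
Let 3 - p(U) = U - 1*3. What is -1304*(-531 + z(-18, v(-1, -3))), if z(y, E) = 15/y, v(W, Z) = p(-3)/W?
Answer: 2080532/3 ≈ 6.9351e+5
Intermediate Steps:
p(U) = 6 - U (p(U) = 3 - (U - 1*3) = 3 - (U - 3) = 3 - (-3 + U) = 3 + (3 - U) = 6 - U)
v(W, Z) = 9/W (v(W, Z) = (6 - 1*(-3))/W = (6 + 3)/W = 9/W)
-1304*(-531 + z(-18, v(-1, -3))) = -1304*(-531 + 15/(-18)) = -1304*(-531 + 15*(-1/18)) = -1304*(-531 - ⅚) = -1304*(-3191/6) = 2080532/3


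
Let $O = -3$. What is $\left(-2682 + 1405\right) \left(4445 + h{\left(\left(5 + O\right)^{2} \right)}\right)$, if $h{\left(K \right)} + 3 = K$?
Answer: $-5677542$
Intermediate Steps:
$h{\left(K \right)} = -3 + K$
$\left(-2682 + 1405\right) \left(4445 + h{\left(\left(5 + O\right)^{2} \right)}\right) = \left(-2682 + 1405\right) \left(4445 - \left(3 - \left(5 - 3\right)^{2}\right)\right) = - 1277 \left(4445 - \left(3 - 2^{2}\right)\right) = - 1277 \left(4445 + \left(-3 + 4\right)\right) = - 1277 \left(4445 + 1\right) = \left(-1277\right) 4446 = -5677542$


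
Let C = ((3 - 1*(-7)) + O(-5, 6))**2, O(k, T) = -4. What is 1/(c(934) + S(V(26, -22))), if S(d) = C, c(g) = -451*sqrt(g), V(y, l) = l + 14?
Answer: -18/94987619 - 451*sqrt(934)/189975238 ≈ -7.2742e-5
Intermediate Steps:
V(y, l) = 14 + l
C = 36 (C = ((3 - 1*(-7)) - 4)**2 = ((3 + 7) - 4)**2 = (10 - 4)**2 = 6**2 = 36)
S(d) = 36
1/(c(934) + S(V(26, -22))) = 1/(-451*sqrt(934) + 36) = 1/(36 - 451*sqrt(934))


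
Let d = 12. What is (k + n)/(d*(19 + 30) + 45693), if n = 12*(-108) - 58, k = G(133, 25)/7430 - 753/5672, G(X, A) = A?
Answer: -5706702083/195041833176 ≈ -0.029259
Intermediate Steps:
k = -545299/4214296 (k = 25/7430 - 753/5672 = 25*(1/7430) - 753*1/5672 = 5/1486 - 753/5672 = -545299/4214296 ≈ -0.12939)
n = -1354 (n = -1296 - 58 = -1354)
(k + n)/(d*(19 + 30) + 45693) = (-545299/4214296 - 1354)/(12*(19 + 30) + 45693) = -5706702083/(4214296*(12*49 + 45693)) = -5706702083/(4214296*(588 + 45693)) = -5706702083/4214296/46281 = -5706702083/4214296*1/46281 = -5706702083/195041833176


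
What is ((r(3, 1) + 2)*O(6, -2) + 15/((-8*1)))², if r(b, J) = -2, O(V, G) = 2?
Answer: 225/64 ≈ 3.5156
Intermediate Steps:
((r(3, 1) + 2)*O(6, -2) + 15/((-8*1)))² = ((-2 + 2)*2 + 15/((-8*1)))² = (0*2 + 15/(-8))² = (0 + 15*(-⅛))² = (0 - 15/8)² = (-15/8)² = 225/64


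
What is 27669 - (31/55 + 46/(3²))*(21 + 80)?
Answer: 13412446/495 ≈ 27096.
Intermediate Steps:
27669 - (31/55 + 46/(3²))*(21 + 80) = 27669 - (31*(1/55) + 46/9)*101 = 27669 - (31/55 + 46*(⅑))*101 = 27669 - (31/55 + 46/9)*101 = 27669 - 2809*101/495 = 27669 - 1*283709/495 = 27669 - 283709/495 = 13412446/495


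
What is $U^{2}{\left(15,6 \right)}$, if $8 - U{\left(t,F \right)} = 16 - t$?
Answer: $49$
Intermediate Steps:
$U{\left(t,F \right)} = -8 + t$ ($U{\left(t,F \right)} = 8 - \left(16 - t\right) = 8 + \left(-16 + t\right) = -8 + t$)
$U^{2}{\left(15,6 \right)} = \left(-8 + 15\right)^{2} = 7^{2} = 49$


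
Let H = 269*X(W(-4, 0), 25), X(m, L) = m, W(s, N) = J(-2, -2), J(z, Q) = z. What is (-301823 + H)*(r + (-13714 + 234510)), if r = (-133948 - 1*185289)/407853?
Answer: -9076070092608037/135951 ≈ -6.6760e+10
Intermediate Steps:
W(s, N) = -2
H = -538 (H = 269*(-2) = -538)
r = -319237/407853 (r = (-133948 - 185289)*(1/407853) = -319237*1/407853 = -319237/407853 ≈ -0.78273)
(-301823 + H)*(r + (-13714 + 234510)) = (-301823 - 538)*(-319237/407853 + (-13714 + 234510)) = -302361*(-319237/407853 + 220796) = -302361*90051991751/407853 = -9076070092608037/135951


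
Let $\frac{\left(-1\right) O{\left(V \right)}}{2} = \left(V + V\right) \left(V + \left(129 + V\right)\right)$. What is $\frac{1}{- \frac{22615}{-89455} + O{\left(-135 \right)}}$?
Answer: $- \frac{17891}{1362216217} \approx -1.3134 \cdot 10^{-5}$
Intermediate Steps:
$O{\left(V \right)} = - 4 V \left(129 + 2 V\right)$ ($O{\left(V \right)} = - 2 \left(V + V\right) \left(V + \left(129 + V\right)\right) = - 2 \cdot 2 V \left(129 + 2 V\right) = - 4 V \left(129 + 2 V\right)$)
$\frac{1}{- \frac{22615}{-89455} + O{\left(-135 \right)}} = \frac{1}{- \frac{22615}{-89455} - - 540 \left(129 + 2 \left(-135\right)\right)} = \frac{1}{\left(-22615\right) \left(- \frac{1}{89455}\right) - - 540 \left(129 - 270\right)} = \frac{1}{\frac{4523}{17891} - \left(-540\right) \left(-141\right)} = \frac{1}{\frac{4523}{17891} - 76140} = \frac{1}{- \frac{1362216217}{17891}} = - \frac{17891}{1362216217}$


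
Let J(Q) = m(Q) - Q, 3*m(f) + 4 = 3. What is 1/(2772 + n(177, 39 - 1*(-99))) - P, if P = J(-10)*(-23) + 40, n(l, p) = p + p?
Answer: 185251/1016 ≈ 182.33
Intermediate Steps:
m(f) = -⅓ (m(f) = -4/3 + (⅓)*3 = -4/3 + 1 = -⅓)
J(Q) = -⅓ - Q
n(l, p) = 2*p
P = -547/3 (P = (-⅓ - 1*(-10))*(-23) + 40 = (-⅓ + 10)*(-23) + 40 = (29/3)*(-23) + 40 = -667/3 + 40 = -547/3 ≈ -182.33)
1/(2772 + n(177, 39 - 1*(-99))) - P = 1/(2772 + 2*(39 - 1*(-99))) - 1*(-547/3) = 1/(2772 + 2*(39 + 99)) + 547/3 = 1/(2772 + 2*138) + 547/3 = 1/(2772 + 276) + 547/3 = 1/3048 + 547/3 = 185251/1016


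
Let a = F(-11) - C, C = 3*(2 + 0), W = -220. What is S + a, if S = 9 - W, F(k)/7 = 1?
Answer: 230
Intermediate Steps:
C = 6 (C = 3*2 = 6)
F(k) = 7 (F(k) = 7*1 = 7)
S = 229 (S = 9 - 1*(-220) = 9 + 220 = 229)
a = 1 (a = 7 - 1*6 = 7 - 6 = 1)
S + a = 229 + 1 = 230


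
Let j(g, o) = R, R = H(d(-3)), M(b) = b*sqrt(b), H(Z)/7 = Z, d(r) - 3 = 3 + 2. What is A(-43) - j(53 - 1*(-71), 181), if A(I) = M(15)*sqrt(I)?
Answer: -56 + 15*I*sqrt(645) ≈ -56.0 + 380.95*I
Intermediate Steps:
d(r) = 8 (d(r) = 3 + (3 + 2) = 3 + 5 = 8)
H(Z) = 7*Z
M(b) = b**(3/2)
R = 56 (R = 7*8 = 56)
A(I) = 15*sqrt(15)*sqrt(I) (A(I) = 15**(3/2)*sqrt(I) = (15*sqrt(15))*sqrt(I) = 15*sqrt(15)*sqrt(I))
j(g, o) = 56
A(-43) - j(53 - 1*(-71), 181) = 15*sqrt(15)*sqrt(-43) - 1*56 = 15*sqrt(15)*(I*sqrt(43)) - 56 = 15*I*sqrt(645) - 56 = -56 + 15*I*sqrt(645)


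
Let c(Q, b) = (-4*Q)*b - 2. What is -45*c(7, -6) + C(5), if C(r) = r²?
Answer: -7445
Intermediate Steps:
c(Q, b) = -2 - 4*Q*b (c(Q, b) = -4*Q*b - 2 = -2 - 4*Q*b)
-45*c(7, -6) + C(5) = -45*(-2 - 4*7*(-6)) + 5² = -45*(-2 + 168) + 25 = -45*166 + 25 = -7470 + 25 = -7445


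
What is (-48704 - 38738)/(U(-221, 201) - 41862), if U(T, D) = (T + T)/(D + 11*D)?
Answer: 105455052/50485793 ≈ 2.0888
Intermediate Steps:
U(T, D) = T/(6*D) (U(T, D) = (2*T)/((12*D)) = (2*T)*(1/(12*D)) = T/(6*D))
(-48704 - 38738)/(U(-221, 201) - 41862) = (-48704 - 38738)/((1/6)*(-221)/201 - 41862) = -87442/((1/6)*(-221)*(1/201) - 41862) = -87442/(-221/1206 - 41862) = -87442/(-50485793/1206) = -87442*(-1206/50485793) = 105455052/50485793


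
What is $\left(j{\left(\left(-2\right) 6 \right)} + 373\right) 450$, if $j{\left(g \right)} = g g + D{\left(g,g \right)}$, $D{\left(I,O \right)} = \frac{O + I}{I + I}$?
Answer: $233100$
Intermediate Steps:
$D{\left(I,O \right)} = \frac{I + O}{2 I}$
$j{\left(g \right)} = 1 + g^{2}$ ($j{\left(g \right)} = g g + \frac{g + g}{2 g} = g^{2} + \frac{2 g}{2 g} = g^{2} + 1 = 1 + g^{2}$)
$\left(j{\left(\left(-2\right) 6 \right)} + 373\right) 450 = \left(\left(1 + \left(\left(-2\right) 6\right)^{2}\right) + 373\right) 450 = \left(\left(1 + \left(-12\right)^{2}\right) + 373\right) 450 = \left(\left(1 + 144\right) + 373\right) 450 = \left(145 + 373\right) 450 = 518 \cdot 450 = 233100$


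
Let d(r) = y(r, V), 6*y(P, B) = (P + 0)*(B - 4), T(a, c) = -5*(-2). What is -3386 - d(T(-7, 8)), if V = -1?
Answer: -10133/3 ≈ -3377.7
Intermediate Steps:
T(a, c) = 10
y(P, B) = P*(-4 + B)/6 (y(P, B) = ((P + 0)*(B - 4))/6 = (P*(-4 + B))/6 = P*(-4 + B)/6)
d(r) = -5*r/6 (d(r) = r*(-4 - 1)/6 = (1/6)*r*(-5) = -5*r/6)
-3386 - d(T(-7, 8)) = -3386 - (-5)*10/6 = -3386 - 1*(-25/3) = -3386 + 25/3 = -10133/3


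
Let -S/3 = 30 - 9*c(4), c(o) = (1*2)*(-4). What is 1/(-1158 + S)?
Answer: -1/1464 ≈ -0.00068306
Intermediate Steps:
c(o) = -8 (c(o) = 2*(-4) = -8)
S = -306 (S = -3*(30 - 9*(-8)) = -3*(30 + 72) = -3*102 = -306)
1/(-1158 + S) = 1/(-1158 - 306) = 1/(-1464) = -1/1464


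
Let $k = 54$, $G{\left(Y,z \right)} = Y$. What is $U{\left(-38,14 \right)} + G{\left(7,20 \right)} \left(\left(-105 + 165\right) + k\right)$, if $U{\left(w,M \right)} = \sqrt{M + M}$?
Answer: $798 + 2 \sqrt{7} \approx 803.29$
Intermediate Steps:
$U{\left(w,M \right)} = \sqrt{2} \sqrt{M}$ ($U{\left(w,M \right)} = \sqrt{2 M} = \sqrt{2} \sqrt{M}$)
$U{\left(-38,14 \right)} + G{\left(7,20 \right)} \left(\left(-105 + 165\right) + k\right) = \sqrt{2} \sqrt{14} + 7 \left(\left(-105 + 165\right) + 54\right) = 2 \sqrt{7} + 7 \left(60 + 54\right) = 2 \sqrt{7} + 7 \cdot 114 = 2 \sqrt{7} + 798 = 798 + 2 \sqrt{7}$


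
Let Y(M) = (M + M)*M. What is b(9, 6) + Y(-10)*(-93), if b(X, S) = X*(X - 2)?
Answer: -18537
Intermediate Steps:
b(X, S) = X*(-2 + X)
Y(M) = 2*M**2 (Y(M) = (2*M)*M = 2*M**2)
b(9, 6) + Y(-10)*(-93) = 9*(-2 + 9) + (2*(-10)**2)*(-93) = 9*7 + (2*100)*(-93) = 63 + 200*(-93) = 63 - 18600 = -18537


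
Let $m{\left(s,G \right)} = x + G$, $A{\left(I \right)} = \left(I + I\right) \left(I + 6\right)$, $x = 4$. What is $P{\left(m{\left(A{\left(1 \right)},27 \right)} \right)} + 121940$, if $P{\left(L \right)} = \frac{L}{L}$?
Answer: $121941$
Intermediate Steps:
$A{\left(I \right)} = 2 I \left(6 + I\right)$
$m{\left(s,G \right)} = 4 + G$
$P{\left(L \right)} = 1$
$P{\left(m{\left(A{\left(1 \right)},27 \right)} \right)} + 121940 = 1 + 121940 = 121941$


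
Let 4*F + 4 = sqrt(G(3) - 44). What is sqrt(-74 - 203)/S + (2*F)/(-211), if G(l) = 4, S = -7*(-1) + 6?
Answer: 2/211 - I*sqrt(10)/211 + I*sqrt(277)/13 ≈ 0.0094787 + 1.2653*I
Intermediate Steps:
S = 13 (S = 7 + 6 = 13)
F = -1 + I*sqrt(10)/2 (F = -1 + sqrt(4 - 44)/4 = -1 + sqrt(-40)/4 = -1 + (2*I*sqrt(10))/4 = -1 + I*sqrt(10)/2 ≈ -1.0 + 1.5811*I)
sqrt(-74 - 203)/S + (2*F)/(-211) = sqrt(-74 - 203)/13 + (2*(-1 + I*sqrt(10)/2))/(-211) = sqrt(-277)*(1/13) + (-2 + I*sqrt(10))*(-1/211) = (I*sqrt(277))*(1/13) + (2/211 - I*sqrt(10)/211) = I*sqrt(277)/13 + (2/211 - I*sqrt(10)/211) = 2/211 - I*sqrt(10)/211 + I*sqrt(277)/13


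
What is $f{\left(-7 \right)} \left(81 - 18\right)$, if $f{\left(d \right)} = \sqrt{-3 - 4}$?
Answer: $63 i \sqrt{7} \approx 166.68 i$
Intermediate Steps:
$f{\left(d \right)} = i \sqrt{7}$ ($f{\left(d \right)} = \sqrt{-7} = i \sqrt{7}$)
$f{\left(-7 \right)} \left(81 - 18\right) = i \sqrt{7} \left(81 - 18\right) = i \sqrt{7} \cdot 63 = 63 i \sqrt{7}$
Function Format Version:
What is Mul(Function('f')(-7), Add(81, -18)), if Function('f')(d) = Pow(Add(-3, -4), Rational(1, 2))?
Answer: Mul(63, I, Pow(7, Rational(1, 2))) ≈ Mul(166.68, I)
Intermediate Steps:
Function('f')(d) = Mul(I, Pow(7, Rational(1, 2))) (Function('f')(d) = Pow(-7, Rational(1, 2)) = Mul(I, Pow(7, Rational(1, 2))))
Mul(Function('f')(-7), Add(81, -18)) = Mul(Mul(I, Pow(7, Rational(1, 2))), Add(81, -18)) = Mul(Mul(I, Pow(7, Rational(1, 2))), 63) = Mul(63, I, Pow(7, Rational(1, 2)))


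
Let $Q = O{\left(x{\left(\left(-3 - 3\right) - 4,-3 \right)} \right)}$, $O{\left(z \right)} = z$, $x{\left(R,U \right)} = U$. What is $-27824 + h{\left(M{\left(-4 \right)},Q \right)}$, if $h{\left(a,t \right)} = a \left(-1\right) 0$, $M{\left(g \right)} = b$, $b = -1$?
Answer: $-27824$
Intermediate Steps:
$Q = -3$
$M{\left(g \right)} = -1$
$h{\left(a,t \right)} = 0$ ($h{\left(a,t \right)} = - a 0 = 0$)
$-27824 + h{\left(M{\left(-4 \right)},Q \right)} = -27824 + 0 = -27824$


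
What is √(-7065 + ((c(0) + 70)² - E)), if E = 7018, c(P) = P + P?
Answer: I*√9183 ≈ 95.828*I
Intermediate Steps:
c(P) = 2*P
√(-7065 + ((c(0) + 70)² - E)) = √(-7065 + ((2*0 + 70)² - 1*7018)) = √(-7065 + ((0 + 70)² - 7018)) = √(-7065 + (70² - 7018)) = √(-7065 + (4900 - 7018)) = √(-7065 - 2118) = √(-9183) = I*√9183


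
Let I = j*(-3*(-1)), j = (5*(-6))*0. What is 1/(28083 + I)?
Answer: 1/28083 ≈ 3.5609e-5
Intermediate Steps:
j = 0 (j = -30*0 = 0)
I = 0 (I = 0*(-3*(-1)) = 0*3 = 0)
1/(28083 + I) = 1/(28083 + 0) = 1/28083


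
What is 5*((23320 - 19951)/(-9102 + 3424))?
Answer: -16845/5678 ≈ -2.9667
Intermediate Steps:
5*((23320 - 19951)/(-9102 + 3424)) = 5*(3369/(-5678)) = 5*(3369*(-1/5678)) = 5*(-3369/5678) = -16845/5678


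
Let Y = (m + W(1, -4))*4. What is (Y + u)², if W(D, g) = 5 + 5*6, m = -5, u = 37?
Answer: 24649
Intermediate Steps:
W(D, g) = 35 (W(D, g) = 5 + 30 = 35)
Y = 120 (Y = (-5 + 35)*4 = 30*4 = 120)
(Y + u)² = (120 + 37)² = 157² = 24649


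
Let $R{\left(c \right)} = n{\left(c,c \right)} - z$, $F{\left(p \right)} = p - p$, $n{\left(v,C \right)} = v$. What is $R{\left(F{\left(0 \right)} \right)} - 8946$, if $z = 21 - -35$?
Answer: $-9002$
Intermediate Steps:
$z = 56$ ($z = 21 + 35 = 56$)
$F{\left(p \right)} = 0$
$R{\left(c \right)} = -56 + c$ ($R{\left(c \right)} = c - 56 = -56 + c$)
$R{\left(F{\left(0 \right)} \right)} - 8946 = \left(-56 + 0\right) - 8946 = -56 - 8946 = -9002$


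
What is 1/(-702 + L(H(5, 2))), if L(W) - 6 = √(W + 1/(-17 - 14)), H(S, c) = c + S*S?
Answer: -5394/3754015 - √6479/7508030 ≈ -0.0014476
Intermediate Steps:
H(S, c) = c + S²
L(W) = 6 + √(-1/31 + W) (L(W) = 6 + √(W + 1/(-17 - 14)) = 6 + √(W + 1/(-31)) = 6 + √(W - 1/31) = 6 + √(-1/31 + W))
1/(-702 + L(H(5, 2))) = 1/(-702 + (6 + √(-31 + 961*(2 + 5²))/31)) = 1/(-702 + (6 + √(-31 + 961*(2 + 25))/31)) = 1/(-702 + (6 + √(-31 + 961*27)/31)) = 1/(-702 + (6 + √(-31 + 25947)/31)) = 1/(-702 + (6 + √25916/31)) = 1/(-702 + (6 + (2*√6479)/31)) = 1/(-702 + (6 + 2*√6479/31)) = 1/(-696 + 2*√6479/31)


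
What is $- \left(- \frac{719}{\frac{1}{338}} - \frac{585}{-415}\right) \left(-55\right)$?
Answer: $- \frac{1109388995}{83} \approx -1.3366 \cdot 10^{7}$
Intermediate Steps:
$- \left(- \frac{719}{\frac{1}{338}} - \frac{585}{-415}\right) \left(-55\right) = - \left(- 719 \frac{1}{\frac{1}{338}} - - \frac{117}{83}\right) \left(-55\right) = - \left(\left(-719\right) 338 + \frac{117}{83}\right) \left(-55\right) = - \left(-243022 + \frac{117}{83}\right) \left(-55\right) = - \frac{\left(-20170709\right) \left(-55\right)}{83} = \left(-1\right) \frac{1109388995}{83} = - \frac{1109388995}{83}$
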